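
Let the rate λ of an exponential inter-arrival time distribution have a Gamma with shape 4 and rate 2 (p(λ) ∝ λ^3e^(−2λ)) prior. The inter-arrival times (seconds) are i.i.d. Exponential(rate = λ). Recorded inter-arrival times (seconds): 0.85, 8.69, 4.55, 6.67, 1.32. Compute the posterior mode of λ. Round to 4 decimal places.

λ̂_MAP = 0.3322

The Exponential(rate=λ) likelihood is ∝ λ^n e^(−λΣtᵢ). Here n = 5 and Σtᵢ = 0.85 + 8.69 + 4.55 + 6.67 + 1.32 = 22.08.
Posterior ∝ λ^3e^(−2λ) · λ^5e^(−22.08λ) = λ^8e^(−24.08λ), i.e. Gamma(9, 24.08).
Mode = (a−1)/b = 8/24.08 ≈ 0.3322.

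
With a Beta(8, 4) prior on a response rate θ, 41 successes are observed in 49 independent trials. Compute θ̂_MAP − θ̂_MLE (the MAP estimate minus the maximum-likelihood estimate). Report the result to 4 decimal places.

MAP − MLE = -0.0232

Posterior is Beta(49, 12); MAP = (49−1)/(61−2) = 48/59 ≈ 0.81356.
MLE ignores the prior: θ̂_MLE = k/n = 41/49 ≈ 0.83673.
Difference = 48/59 − 41/49 = -67/2891 ≈ -0.0232.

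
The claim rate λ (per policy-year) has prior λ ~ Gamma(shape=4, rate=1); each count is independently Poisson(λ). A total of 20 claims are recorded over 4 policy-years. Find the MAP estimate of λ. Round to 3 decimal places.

λ̂_MAP = 4.600

Σxᵢ = 20, n = 4.
Posterior ∝ λ^3e^(−1λ) · λ^20e^(−4λ) = λ^23e^(−5λ), i.e. Gamma(shape=24, rate=5).
The mode of a Gamma(a, b) with a ≥ 1 (shape–rate) is (a−1)/b = 23/5 ≈ 4.600.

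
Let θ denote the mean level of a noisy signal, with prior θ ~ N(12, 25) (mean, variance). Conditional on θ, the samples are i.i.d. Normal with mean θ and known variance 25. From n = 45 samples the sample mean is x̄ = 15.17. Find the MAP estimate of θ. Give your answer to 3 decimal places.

n = 45, x̄ = 15.17.
For a Normal prior and Normal likelihood with known variance, the posterior is Normal; its mode equals its mean, the precision-weighted average.
Prior precision 1/σ₀² = 1/25 = 0.04; data precision n/σ² = 45/25 = 1.8.
θ̂ = (0.04·12 + 1.8·15.17) / (0.04 + 1.8) = 27.786/1.84 = 13893/920 ≈ 15.101.

θ̂_MAP = 15.101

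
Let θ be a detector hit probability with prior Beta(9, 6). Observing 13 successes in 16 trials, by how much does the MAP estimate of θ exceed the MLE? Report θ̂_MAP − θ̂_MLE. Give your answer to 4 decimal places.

Posterior is Beta(22, 9); MAP = (22−1)/(31−2) = 21/29 ≈ 0.72414.
MLE ignores the prior: θ̂_MLE = k/n = 13/16 ≈ 0.81250.
Difference = 21/29 − 13/16 = -41/464 ≈ -0.0884.

MAP − MLE = -0.0884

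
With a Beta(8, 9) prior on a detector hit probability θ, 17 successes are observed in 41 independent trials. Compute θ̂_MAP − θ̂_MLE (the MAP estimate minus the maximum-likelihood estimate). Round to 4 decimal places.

MAP − MLE = 0.0139

Posterior is Beta(25, 33); MAP = (25−1)/(58−2) = 24/56 ≈ 0.42857.
MLE ignores the prior: θ̂_MLE = k/n = 17/41 ≈ 0.41463.
Difference = 24/56 − 17/41 = 4/287 ≈ 0.0139.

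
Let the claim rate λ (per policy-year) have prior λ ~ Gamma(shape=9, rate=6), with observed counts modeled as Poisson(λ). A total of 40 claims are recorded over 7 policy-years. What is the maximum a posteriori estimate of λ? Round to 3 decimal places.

λ̂_MAP = 3.692

Σxᵢ = 40, n = 7.
Posterior ∝ λ^8e^(−6λ) · λ^40e^(−7λ) = λ^48e^(−13λ), i.e. Gamma(shape=49, rate=13).
The mode of a Gamma(a, b) with a ≥ 1 (shape–rate) is (a−1)/b = 48/13 ≈ 3.692.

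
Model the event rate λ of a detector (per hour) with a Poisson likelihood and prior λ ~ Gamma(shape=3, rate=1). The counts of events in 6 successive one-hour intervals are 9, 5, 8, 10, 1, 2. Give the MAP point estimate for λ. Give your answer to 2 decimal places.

Σxᵢ = 9+5+8+10+1+2 = 35, with n = 6.
Posterior ∝ λ^2e^(−1λ) · λ^35e^(−6λ) = λ^37e^(−7λ), i.e. Gamma(shape=38, rate=7).
The mode of a Gamma(a, b) with a ≥ 1 (shape–rate) is (a−1)/b = 37/7 ≈ 5.29.

λ̂_MAP = 5.29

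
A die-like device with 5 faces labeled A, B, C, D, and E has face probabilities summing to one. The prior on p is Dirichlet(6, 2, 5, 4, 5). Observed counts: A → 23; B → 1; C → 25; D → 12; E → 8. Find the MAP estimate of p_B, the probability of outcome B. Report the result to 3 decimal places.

The posterior is Dirichlet(αᵢ + nᵢ) = Dirichlet(29, 3, 30, 16, 13).
For a Dirichlet(a₁,…,a_K) with all aᵢ > 1, the mode has j-th component (aⱼ − 1)/(Σaᵢ − K).
Here Σaᵢ = 91 and K = 5, so p_B = (3 − 1)/(91 − 5) = 2/86 ≈ 0.023.

MAP estimate of p_B = 0.023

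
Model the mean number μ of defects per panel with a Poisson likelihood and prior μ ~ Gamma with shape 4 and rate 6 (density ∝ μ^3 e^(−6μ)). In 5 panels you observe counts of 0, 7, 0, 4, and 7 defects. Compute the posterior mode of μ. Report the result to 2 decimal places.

Σxᵢ = 0+7+0+4+7 = 18, with n = 5.
Posterior ∝ μ^3e^(−6μ) · μ^18e^(−5μ) = μ^21e^(−11μ), i.e. Gamma(shape=22, rate=11).
The mode of a Gamma(a, b) with a ≥ 1 (shape–rate) is (a−1)/b = 21/11 ≈ 1.91.

μ̂_MAP = 1.91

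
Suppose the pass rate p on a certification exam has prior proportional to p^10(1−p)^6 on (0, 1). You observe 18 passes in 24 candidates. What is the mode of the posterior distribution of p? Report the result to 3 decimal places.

p̂_MAP = 0.700

The prior density ∝ p^10(1−p)^6 is the kernel of Beta(11, 7).
Data: 18 successes in 24 trials. The binomial likelihood contributes p^18(1−p)^6, so the posterior is Beta(11+18, 7+6) = Beta(29, 13).
For Beta(a, b) with a, b > 1 the mode is (a−1)/(a+b−2) = 28/40 ≈ 0.700.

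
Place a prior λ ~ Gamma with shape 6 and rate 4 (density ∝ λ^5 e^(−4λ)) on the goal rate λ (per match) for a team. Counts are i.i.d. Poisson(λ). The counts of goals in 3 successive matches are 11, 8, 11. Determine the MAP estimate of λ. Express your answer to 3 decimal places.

λ̂_MAP = 5.000

Σxᵢ = 11+8+11 = 30, with n = 3.
Posterior ∝ λ^5e^(−4λ) · λ^30e^(−3λ) = λ^35e^(−7λ), i.e. Gamma(shape=36, rate=7).
The mode of a Gamma(a, b) with a ≥ 1 (shape–rate) is (a−1)/b = 35/7 ≈ 5.000.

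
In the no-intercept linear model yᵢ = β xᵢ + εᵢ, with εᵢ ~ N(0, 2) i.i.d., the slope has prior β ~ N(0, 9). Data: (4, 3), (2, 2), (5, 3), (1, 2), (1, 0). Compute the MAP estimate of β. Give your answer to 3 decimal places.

log p(β | y) = −Σ(yᵢ − βxᵢ)²/(2·2) − β²/(2·9) + const.
Setting the derivative to zero: Σxᵢ(yᵢ − βxᵢ)/2 − β/9 = 0, so β = Σxᵢyᵢ / (Σxᵢ² + σ²/τ²).
Σxᵢyᵢ = 4·3 + 2·2 + 5·3 + 1·2 + 1·0 = 33; Σxᵢ² = 47; σ²/τ² = 2/9.
β̂_MAP = 33 / (47 + 2/9) = 33/(425/9) = 297/425 ≈ 0.699.

β̂_MAP = 0.699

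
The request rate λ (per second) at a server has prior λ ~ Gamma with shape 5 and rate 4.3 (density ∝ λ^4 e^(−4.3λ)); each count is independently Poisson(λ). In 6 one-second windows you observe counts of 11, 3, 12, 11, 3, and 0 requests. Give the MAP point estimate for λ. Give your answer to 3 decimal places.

Σxᵢ = 11+3+12+11+3+0 = 40, with n = 6.
Posterior ∝ λ^4e^(−4.3λ) · λ^40e^(−6λ) = λ^44e^(−10.3λ), i.e. Gamma(shape=45, rate=10.3).
The mode of a Gamma(a, b) with a ≥ 1 (shape–rate) is (a−1)/b = 44/10.3 ≈ 4.272.

λ̂_MAP = 4.272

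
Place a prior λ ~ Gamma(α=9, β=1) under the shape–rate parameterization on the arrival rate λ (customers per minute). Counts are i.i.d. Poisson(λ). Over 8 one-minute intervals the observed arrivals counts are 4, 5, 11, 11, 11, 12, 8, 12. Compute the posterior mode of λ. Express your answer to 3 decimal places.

Σxᵢ = 4+5+11+11+11+12+8+12 = 74, with n = 8.
Posterior ∝ λ^8e^(−1λ) · λ^74e^(−8λ) = λ^82e^(−9λ), i.e. Gamma(shape=83, rate=9).
The mode of a Gamma(a, b) with a ≥ 1 (shape–rate) is (a−1)/b = 82/9 ≈ 9.111.

λ̂_MAP = 9.111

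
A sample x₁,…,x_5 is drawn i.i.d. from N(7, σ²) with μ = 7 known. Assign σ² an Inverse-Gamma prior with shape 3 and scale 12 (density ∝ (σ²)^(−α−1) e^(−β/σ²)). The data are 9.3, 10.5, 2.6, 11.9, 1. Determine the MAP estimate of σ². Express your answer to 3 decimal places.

Sum of squared deviations about the known mean: SS = (9.3−7)² + (10.5−7)² + (2.6−7)² + (11.9−7)² + (1−7)² = 96.91.
The Normal likelihood contributes (σ²)^(−n/2) exp(−SS/(2σ²)), so the posterior is Inverse-Gamma(α + n/2, β + SS/2) = Inverse-Gamma(5.5, 60.455).
The mode of Inverse-Gamma(a, b) is b/(a+1) = 60.455/6.5 ≈ 9.301.

σ̂²_MAP = 9.301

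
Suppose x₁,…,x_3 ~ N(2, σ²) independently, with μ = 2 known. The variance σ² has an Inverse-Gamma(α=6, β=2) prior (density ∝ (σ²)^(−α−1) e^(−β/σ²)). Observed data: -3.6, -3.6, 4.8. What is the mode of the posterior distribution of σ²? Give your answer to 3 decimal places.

Sum of squared deviations about the known mean: SS = (-3.6−2)² + (-3.6−2)² + (4.8−2)² = 70.56.
The Normal likelihood contributes (σ²)^(−n/2) exp(−SS/(2σ²)), so the posterior is Inverse-Gamma(α + n/2, β + SS/2) = Inverse-Gamma(7.5, 37.28).
The mode of Inverse-Gamma(a, b) is b/(a+1) = 37.28/8.5 ≈ 4.386.

σ̂²_MAP = 4.386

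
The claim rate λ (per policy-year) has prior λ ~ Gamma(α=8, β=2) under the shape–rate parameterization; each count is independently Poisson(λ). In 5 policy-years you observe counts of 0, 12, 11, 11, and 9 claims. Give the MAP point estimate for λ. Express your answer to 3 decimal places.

Σxᵢ = 0+12+11+11+9 = 43, with n = 5.
Posterior ∝ λ^7e^(−2λ) · λ^43e^(−5λ) = λ^50e^(−7λ), i.e. Gamma(shape=51, rate=7).
The mode of a Gamma(a, b) with a ≥ 1 (shape–rate) is (a−1)/b = 50/7 ≈ 7.143.

λ̂_MAP = 7.143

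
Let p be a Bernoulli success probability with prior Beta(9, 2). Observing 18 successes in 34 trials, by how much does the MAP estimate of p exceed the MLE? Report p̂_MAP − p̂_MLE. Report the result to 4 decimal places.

Posterior is Beta(27, 18); MAP = (27−1)/(45−2) = 26/43 ≈ 0.60465.
MLE ignores the prior: p̂_MLE = k/n = 18/34 ≈ 0.52941.
Difference = 26/43 − 18/34 = 55/731 ≈ 0.0752.

MAP − MLE = 0.0752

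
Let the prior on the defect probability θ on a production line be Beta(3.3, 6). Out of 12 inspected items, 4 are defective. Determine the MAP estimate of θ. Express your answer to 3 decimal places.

θ̂_MAP = 0.326

Prior: Beta(3.3, 6).
Data: 4 successes in 12 trials. The binomial likelihood contributes θ^4(1−θ)^8, so the posterior is Beta(3.3+4, 6+8) = Beta(7.3, 14).
For Beta(a, b) with a, b > 1 the mode is (a−1)/(a+b−2) = 6.3/19.3 ≈ 0.326.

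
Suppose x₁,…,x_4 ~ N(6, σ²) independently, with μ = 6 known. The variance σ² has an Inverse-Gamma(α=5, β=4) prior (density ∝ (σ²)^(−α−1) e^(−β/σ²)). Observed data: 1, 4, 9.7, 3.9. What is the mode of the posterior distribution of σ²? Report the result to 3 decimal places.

Sum of squared deviations about the known mean: SS = (1−6)² + (4−6)² + (9.7−6)² + (3.9−6)² = 47.1.
The Normal likelihood contributes (σ²)^(−n/2) exp(−SS/(2σ²)), so the posterior is Inverse-Gamma(α + n/2, β + SS/2) = Inverse-Gamma(7, 27.55).
The mode of Inverse-Gamma(a, b) is b/(a+1) = 27.55/8 ≈ 3.444.

σ̂²_MAP = 3.444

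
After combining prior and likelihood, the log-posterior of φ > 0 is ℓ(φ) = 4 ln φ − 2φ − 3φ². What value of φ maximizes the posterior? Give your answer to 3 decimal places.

ℓ'(φ) = 4/φ − 2 − 6φ. Setting this to zero and multiplying by φ: 6φ² + 2φ − 4 = 0.
φ = (−2 + √(2² + 4·6·4)) / (2·6) = (−2 + √100) / 12 = (−2 + 10)/12 = 2/3.
ℓ''(φ) = −4/φ² − 6 < 0, confirming a maximum.

φ̂_MAP = 0.667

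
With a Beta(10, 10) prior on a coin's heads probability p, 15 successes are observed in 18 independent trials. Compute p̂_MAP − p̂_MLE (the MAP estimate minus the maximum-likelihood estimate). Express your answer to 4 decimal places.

MAP − MLE = -0.1667

Posterior is Beta(25, 13); MAP = (25−1)/(38−2) = 24/36 ≈ 0.66667.
MLE ignores the prior: p̂_MLE = k/n = 15/18 ≈ 0.83333.
Difference = 24/36 − 15/18 = -1/6 ≈ -0.1667.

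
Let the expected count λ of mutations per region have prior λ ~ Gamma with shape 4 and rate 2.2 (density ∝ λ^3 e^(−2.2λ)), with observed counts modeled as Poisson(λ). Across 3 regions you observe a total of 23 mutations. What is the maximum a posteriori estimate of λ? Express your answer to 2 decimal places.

λ̂_MAP = 5.00

Σxᵢ = 23, n = 3.
Posterior ∝ λ^3e^(−2.2λ) · λ^23e^(−3λ) = λ^26e^(−5.2λ), i.e. Gamma(shape=27, rate=5.2).
The mode of a Gamma(a, b) with a ≥ 1 (shape–rate) is (a−1)/b = 26/5.2 ≈ 5.00.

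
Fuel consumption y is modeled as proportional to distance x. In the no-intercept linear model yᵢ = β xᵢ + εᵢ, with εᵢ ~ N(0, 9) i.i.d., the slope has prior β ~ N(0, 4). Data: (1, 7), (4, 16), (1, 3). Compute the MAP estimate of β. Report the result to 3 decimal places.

β̂_MAP = 3.654

log p(β | y) = −Σ(yᵢ − βxᵢ)²/(2·9) − β²/(2·4) + const.
Setting the derivative to zero: Σxᵢ(yᵢ − βxᵢ)/9 − β/4 = 0, so β = Σxᵢyᵢ / (Σxᵢ² + σ²/τ²).
Σxᵢyᵢ = 1·7 + 4·16 + 1·3 = 74; Σxᵢ² = 18; σ²/τ² = 2.25.
β̂_MAP = 74 / (18 + 2.25) = 74/20.25 ≈ 3.654.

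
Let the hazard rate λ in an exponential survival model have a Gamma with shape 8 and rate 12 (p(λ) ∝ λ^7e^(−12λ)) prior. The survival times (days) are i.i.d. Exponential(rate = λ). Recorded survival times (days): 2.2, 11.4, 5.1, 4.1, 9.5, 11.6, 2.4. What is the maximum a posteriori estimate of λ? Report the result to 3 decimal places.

The Exponential(rate=λ) likelihood is ∝ λ^n e^(−λΣtᵢ). Here n = 7 and Σtᵢ = 2.2 + 11.4 + 5.1 + 4.1 + 9.5 + 11.6 + 2.4 = 46.3.
Posterior ∝ λ^7e^(−12λ) · λ^7e^(−46.3λ) = λ^14e^(−58.3λ), i.e. Gamma(15, 58.3).
Mode = (a−1)/b = 14/58.3 ≈ 0.240.

λ̂_MAP = 0.240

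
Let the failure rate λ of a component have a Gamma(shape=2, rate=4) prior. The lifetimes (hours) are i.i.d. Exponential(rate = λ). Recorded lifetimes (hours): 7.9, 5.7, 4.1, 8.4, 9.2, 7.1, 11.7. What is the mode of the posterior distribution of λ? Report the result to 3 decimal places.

λ̂_MAP = 0.138

The Exponential(rate=λ) likelihood is ∝ λ^n e^(−λΣtᵢ). Here n = 7 and Σtᵢ = 7.9 + 5.7 + 4.1 + 8.4 + 9.2 + 7.1 + 11.7 = 54.1.
Posterior ∝ λe^(−4λ) · λ^7e^(−54.1λ) = λ^8e^(−58.1λ), i.e. Gamma(9, 58.1).
Mode = (a−1)/b = 8/58.1 ≈ 0.138.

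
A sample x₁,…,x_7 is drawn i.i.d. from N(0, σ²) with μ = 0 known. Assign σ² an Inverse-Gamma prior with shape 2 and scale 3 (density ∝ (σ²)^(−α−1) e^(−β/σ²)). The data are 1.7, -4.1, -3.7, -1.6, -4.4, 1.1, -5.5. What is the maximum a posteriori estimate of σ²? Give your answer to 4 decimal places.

σ̂²_MAP = 7.1362

Sum of squared deviations about the known mean: SS = (1.7−0)² + (-4.1−0)² + (-3.7−0)² + (-1.6−0)² + (-4.4−0)² + (1.1−0)² + (-5.5−0)² = 86.77.
The Normal likelihood contributes (σ²)^(−n/2) exp(−SS/(2σ²)), so the posterior is Inverse-Gamma(α + n/2, β + SS/2) = Inverse-Gamma(5.5, 46.385).
The mode of Inverse-Gamma(a, b) is b/(a+1) = 46.385/6.5 ≈ 7.1362.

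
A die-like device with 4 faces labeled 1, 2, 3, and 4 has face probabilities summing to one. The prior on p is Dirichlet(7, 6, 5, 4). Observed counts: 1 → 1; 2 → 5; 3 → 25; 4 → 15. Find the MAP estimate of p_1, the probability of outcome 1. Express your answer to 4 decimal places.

MAP estimate: 0.1094

The posterior is Dirichlet(αᵢ + nᵢ) = Dirichlet(8, 11, 30, 19).
For a Dirichlet(a₁,…,a_K) with all aᵢ > 1, the mode has j-th component (aⱼ − 1)/(Σaᵢ − K).
Here Σaᵢ = 68 and K = 4, so p_1 = (8 − 1)/(68 − 4) = 7/64 ≈ 0.1094.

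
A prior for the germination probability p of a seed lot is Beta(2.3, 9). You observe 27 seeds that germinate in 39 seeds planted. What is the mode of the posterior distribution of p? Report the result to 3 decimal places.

p̂_MAP = 0.586

Prior: Beta(2.3, 9).
Data: 27 successes in 39 trials. The binomial likelihood contributes p^27(1−p)^12, so the posterior is Beta(2.3+27, 9+12) = Beta(29.3, 21).
For Beta(a, b) with a, b > 1 the mode is (a−1)/(a+b−2) = 28.3/48.3 ≈ 0.586.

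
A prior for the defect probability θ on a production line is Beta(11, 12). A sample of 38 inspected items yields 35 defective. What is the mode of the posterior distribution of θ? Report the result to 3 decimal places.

θ̂_MAP = 0.763

Prior: Beta(11, 12).
Data: 35 successes in 38 trials. The binomial likelihood contributes θ^35(1−θ)^3, so the posterior is Beta(11+35, 12+3) = Beta(46, 15).
For Beta(a, b) with a, b > 1 the mode is (a−1)/(a+b−2) = 45/59 ≈ 0.763.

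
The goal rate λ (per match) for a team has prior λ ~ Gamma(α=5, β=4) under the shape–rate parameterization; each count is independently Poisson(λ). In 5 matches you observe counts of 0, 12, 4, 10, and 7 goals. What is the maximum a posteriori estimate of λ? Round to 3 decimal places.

λ̂_MAP = 4.111

Σxᵢ = 0+12+4+10+7 = 33, with n = 5.
Posterior ∝ λ^4e^(−4λ) · λ^33e^(−5λ) = λ^37e^(−9λ), i.e. Gamma(shape=38, rate=9).
The mode of a Gamma(a, b) with a ≥ 1 (shape–rate) is (a−1)/b = 37/9 ≈ 4.111.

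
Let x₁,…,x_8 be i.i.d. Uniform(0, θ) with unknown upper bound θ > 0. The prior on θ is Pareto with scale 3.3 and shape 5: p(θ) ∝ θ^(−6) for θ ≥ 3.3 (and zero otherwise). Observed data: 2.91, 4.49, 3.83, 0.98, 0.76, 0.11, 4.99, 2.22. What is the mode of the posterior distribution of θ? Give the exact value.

The Uniform(0, θ) likelihood is θ^(−n) for θ ≥ max(xᵢ), zero otherwise. Here max(xᵢ) = 4.99.
Posterior ∝ θ^(−6) · θ^(−8) = θ^(−14) on θ ≥ max(3.3, 4.99) = 4.99.
This density is strictly decreasing in θ, so the posterior mode lies at the lower boundary of the support.

θ̂_MAP = 4.99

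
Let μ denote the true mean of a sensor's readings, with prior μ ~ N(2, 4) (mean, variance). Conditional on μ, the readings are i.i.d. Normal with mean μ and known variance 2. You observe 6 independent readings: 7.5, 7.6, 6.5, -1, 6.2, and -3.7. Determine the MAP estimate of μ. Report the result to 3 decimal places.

μ̂_MAP = 3.708

n = 6; x̄ = (7.5 + 7.6 + 6.5 + (-1) + 6.2 + (-3.7))/6 = 23.1/6 = 3.85.
For a Normal prior and Normal likelihood with known variance, the posterior is Normal; its mode equals its mean, the precision-weighted average.
Prior precision 1/σ₀² = 1/4 = 0.25; data precision n/σ² = 6/2 = 3.
μ̂ = (0.25·2 + 3·3.85) / (0.25 + 3) = 12.05/3.25 = 241/65 ≈ 3.708.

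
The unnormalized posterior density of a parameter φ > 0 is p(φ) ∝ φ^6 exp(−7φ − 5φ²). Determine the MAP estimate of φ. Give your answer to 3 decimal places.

φ̂_MAP = 0.500

ℓ'(φ) = 6/φ − 7 − 10φ. Setting this to zero and multiplying by φ: 10φ² + 7φ − 6 = 0.
φ = (−7 + √(7² + 4·10·6)) / (2·10) = (−7 + √289) / 20 = (−7 + 17)/20 = 1/2.
ℓ''(φ) = −6/φ² − 10 < 0, confirming a maximum.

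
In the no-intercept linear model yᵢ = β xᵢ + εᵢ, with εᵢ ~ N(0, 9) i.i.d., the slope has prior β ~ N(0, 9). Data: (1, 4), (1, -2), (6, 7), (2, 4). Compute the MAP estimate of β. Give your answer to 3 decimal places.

log p(β | y) = −Σ(yᵢ − βxᵢ)²/(2·9) − β²/(2·9) + const.
Setting the derivative to zero: Σxᵢ(yᵢ − βxᵢ)/9 − β/9 = 0, so β = Σxᵢyᵢ / (Σxᵢ² + σ²/τ²).
Σxᵢyᵢ = 1·4 + 1·(-2) + 6·7 + 2·4 = 52; Σxᵢ² = 42; σ²/τ² = 1.
β̂_MAP = 52 / (42 + 1) = 52/43 ≈ 1.209.

β̂_MAP = 1.209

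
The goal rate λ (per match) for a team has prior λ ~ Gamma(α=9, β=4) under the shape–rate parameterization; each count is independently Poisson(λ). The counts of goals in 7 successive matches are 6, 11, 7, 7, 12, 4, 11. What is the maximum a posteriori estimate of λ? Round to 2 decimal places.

λ̂_MAP = 6.00

Σxᵢ = 6+11+7+7+12+4+11 = 58, with n = 7.
Posterior ∝ λ^8e^(−4λ) · λ^58e^(−7λ) = λ^66e^(−11λ), i.e. Gamma(shape=67, rate=11).
The mode of a Gamma(a, b) with a ≥ 1 (shape–rate) is (a−1)/b = 66/11 ≈ 6.00.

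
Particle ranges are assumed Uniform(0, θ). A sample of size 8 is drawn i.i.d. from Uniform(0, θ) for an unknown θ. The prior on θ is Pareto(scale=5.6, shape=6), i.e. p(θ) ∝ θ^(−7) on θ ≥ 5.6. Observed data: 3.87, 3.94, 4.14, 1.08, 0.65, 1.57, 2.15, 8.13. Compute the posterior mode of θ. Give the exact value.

θ̂_MAP = 8.13

The Uniform(0, θ) likelihood is θ^(−n) for θ ≥ max(xᵢ), zero otherwise. Here max(xᵢ) = 8.13.
Posterior ∝ θ^(−7) · θ^(−8) = θ^(−15) on θ ≥ max(5.6, 8.13) = 8.13.
This density is strictly decreasing in θ, so the posterior mode lies at the lower boundary of the support.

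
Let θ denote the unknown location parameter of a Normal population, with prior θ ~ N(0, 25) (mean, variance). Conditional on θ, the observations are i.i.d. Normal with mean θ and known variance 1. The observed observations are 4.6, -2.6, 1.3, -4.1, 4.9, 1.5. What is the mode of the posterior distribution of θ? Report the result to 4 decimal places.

n = 6; x̄ = (4.6 + (-2.6) + 1.3 + (-4.1) + 4.9 + 1.5)/6 = 5.6/6 = 14/15 ≈ 0.9333.
For a Normal prior and Normal likelihood with known variance, the posterior is Normal; its mode equals its mean, the precision-weighted average.
Prior precision 1/σ₀² = 1/25 = 0.04; data precision n/σ² = 6/1 = 6.
θ̂ = (0.04·0 + 6·(14/15)) / (0.04 + 6) = 5.6/6.04 = 140/151 ≈ 0.9272.

θ̂_MAP = 0.9272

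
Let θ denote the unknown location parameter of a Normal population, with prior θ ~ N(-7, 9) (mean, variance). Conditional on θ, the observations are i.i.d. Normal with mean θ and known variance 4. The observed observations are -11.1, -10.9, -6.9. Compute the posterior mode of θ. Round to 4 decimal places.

n = 3; x̄ = ((-11.1) + (-10.9) + (-6.9))/3 = -28.9/3 = -289/30 ≈ -9.6333.
For a Normal prior and Normal likelihood with known variance, the posterior is Normal; its mode equals its mean, the precision-weighted average.
Prior precision 1/σ₀² = 1/9; data precision n/σ² = 3/4 = 0.75.
θ̂ = ((1/9)·(-7) + 0.75·(-289/30)) / (1/9 + 0.75) = (-2881/360)/(31/36) = -2881/310 ≈ -9.2935.

θ̂_MAP = -9.2935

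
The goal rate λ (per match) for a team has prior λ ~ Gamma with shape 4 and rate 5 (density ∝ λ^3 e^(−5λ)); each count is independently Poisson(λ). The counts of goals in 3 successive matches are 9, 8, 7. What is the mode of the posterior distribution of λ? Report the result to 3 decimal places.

Σxᵢ = 9+8+7 = 24, with n = 3.
Posterior ∝ λ^3e^(−5λ) · λ^24e^(−3λ) = λ^27e^(−8λ), i.e. Gamma(shape=28, rate=8).
The mode of a Gamma(a, b) with a ≥ 1 (shape–rate) is (a−1)/b = 27/8 ≈ 3.375.

λ̂_MAP = 3.375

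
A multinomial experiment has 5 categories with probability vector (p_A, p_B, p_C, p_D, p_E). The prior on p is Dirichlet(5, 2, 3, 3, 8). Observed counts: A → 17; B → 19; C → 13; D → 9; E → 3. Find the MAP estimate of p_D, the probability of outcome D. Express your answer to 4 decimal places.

MAP estimate of p_D = 0.1429

The posterior is Dirichlet(αᵢ + nᵢ) = Dirichlet(22, 21, 16, 12, 11).
For a Dirichlet(a₁,…,a_K) with all aᵢ > 1, the mode has j-th component (aⱼ − 1)/(Σaᵢ − K).
Here Σaᵢ = 82 and K = 5, so p_D = (12 − 1)/(82 − 5) = 11/77 ≈ 0.1429.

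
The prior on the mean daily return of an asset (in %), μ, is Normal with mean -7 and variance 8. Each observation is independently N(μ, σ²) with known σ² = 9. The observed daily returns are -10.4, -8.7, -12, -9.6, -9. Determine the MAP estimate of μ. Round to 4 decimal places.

μ̂_MAP = -9.4000

n = 5; x̄ = ((-10.4) + (-8.7) + (-12) + (-9.6) + (-9))/5 = -49.7/5 = -9.94.
For a Normal prior and Normal likelihood with known variance, the posterior is Normal; its mode equals its mean, the precision-weighted average.
Prior precision 1/σ₀² = 1/8 = 0.125; data precision n/σ² = 5/9.
μ̂ = (0.125·(-7) + (5/9)·(-9.94)) / (0.125 + 5/9) = (-2303/360)/(49/72) = -9.4000.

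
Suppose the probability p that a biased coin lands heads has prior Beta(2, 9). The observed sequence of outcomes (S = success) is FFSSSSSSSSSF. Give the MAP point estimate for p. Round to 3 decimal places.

p̂_MAP = 0.476

Prior: Beta(2, 9).
Data: 9 successes in 12 trials (from the sequence). The binomial likelihood contributes p^9(1−p)^3, so the posterior is Beta(2+9, 9+3) = Beta(11, 12).
For Beta(a, b) with a, b > 1 the mode is (a−1)/(a+b−2) = 10/21 ≈ 0.476.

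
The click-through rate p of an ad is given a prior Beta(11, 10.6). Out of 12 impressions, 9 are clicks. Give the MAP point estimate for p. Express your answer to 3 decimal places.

Prior: Beta(11, 10.6).
Data: 9 successes in 12 trials. The binomial likelihood contributes p^9(1−p)^3, so the posterior is Beta(11+9, 10.6+3) = Beta(20, 13.6).
For Beta(a, b) with a, b > 1 the mode is (a−1)/(a+b−2) = 19/31.6 ≈ 0.601.

p̂_MAP = 0.601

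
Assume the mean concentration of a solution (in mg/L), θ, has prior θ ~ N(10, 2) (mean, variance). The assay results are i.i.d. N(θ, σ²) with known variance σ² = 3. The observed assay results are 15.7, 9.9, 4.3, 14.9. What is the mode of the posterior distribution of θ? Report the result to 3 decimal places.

θ̂_MAP = 10.873

n = 4; x̄ = (15.7 + 9.9 + 4.3 + 14.9)/4 = 44.8/4 = 11.2.
For a Normal prior and Normal likelihood with known variance, the posterior is Normal; its mode equals its mean, the precision-weighted average.
Prior precision 1/σ₀² = 1/2 = 0.5; data precision n/σ² = 4/3.
θ̂ = (0.5·10 + (4/3)·11.2) / (0.5 + 4/3) = (299/15)/(11/6) = 598/55 ≈ 10.873.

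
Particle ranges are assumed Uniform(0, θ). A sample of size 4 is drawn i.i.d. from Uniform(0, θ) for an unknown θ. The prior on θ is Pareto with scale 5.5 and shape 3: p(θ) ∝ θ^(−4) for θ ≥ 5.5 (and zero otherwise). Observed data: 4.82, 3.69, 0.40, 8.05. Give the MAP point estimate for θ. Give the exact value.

The Uniform(0, θ) likelihood is θ^(−n) for θ ≥ max(xᵢ), zero otherwise. Here max(xᵢ) = 8.05.
Posterior ∝ θ^(−4) · θ^(−4) = θ^(−8) on θ ≥ max(5.5, 8.05) = 8.05.
This density is strictly decreasing in θ, so the posterior mode lies at the lower boundary of the support.

θ̂_MAP = 8.05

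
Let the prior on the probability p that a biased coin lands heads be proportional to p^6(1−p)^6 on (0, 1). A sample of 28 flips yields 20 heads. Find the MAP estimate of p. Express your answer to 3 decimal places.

p̂_MAP = 0.650

The prior density ∝ p^6(1−p)^6 is the kernel of Beta(7, 7).
Data: 20 successes in 28 trials. The binomial likelihood contributes p^20(1−p)^8, so the posterior is Beta(7+20, 7+8) = Beta(27, 15).
For Beta(a, b) with a, b > 1 the mode is (a−1)/(a+b−2) = 26/40 ≈ 0.650.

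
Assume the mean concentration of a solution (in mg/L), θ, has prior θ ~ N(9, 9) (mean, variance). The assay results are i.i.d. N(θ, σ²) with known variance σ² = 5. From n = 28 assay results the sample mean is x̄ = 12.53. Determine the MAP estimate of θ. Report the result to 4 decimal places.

n = 28, x̄ = 12.53.
For a Normal prior and Normal likelihood with known variance, the posterior is Normal; its mode equals its mean, the precision-weighted average.
Prior precision 1/σ₀² = 1/9; data precision n/σ² = 28/5 = 5.6.
θ̂ = ((1/9)·9 + 5.6·12.53) / (1/9 + 5.6) = 71.168/(257/45) = 80064/6425 ≈ 12.4613.

θ̂_MAP = 12.4613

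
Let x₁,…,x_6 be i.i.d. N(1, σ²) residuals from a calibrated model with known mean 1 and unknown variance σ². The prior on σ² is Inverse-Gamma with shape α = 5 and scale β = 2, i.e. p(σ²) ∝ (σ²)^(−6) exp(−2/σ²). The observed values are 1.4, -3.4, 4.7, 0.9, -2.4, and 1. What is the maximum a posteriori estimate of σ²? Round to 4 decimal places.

σ̂²_MAP = 2.7100

Sum of squared deviations about the known mean: SS = (1.4−1)² + (-3.4−1)² + (4.7−1)² + (0.9−1)² + (-2.4−1)² + (1−1)² = 44.78.
The Normal likelihood contributes (σ²)^(−n/2) exp(−SS/(2σ²)), so the posterior is Inverse-Gamma(α + n/2, β + SS/2) = Inverse-Gamma(8, 24.39).
The mode of Inverse-Gamma(a, b) is b/(a+1) = 24.39/9 ≈ 2.7100.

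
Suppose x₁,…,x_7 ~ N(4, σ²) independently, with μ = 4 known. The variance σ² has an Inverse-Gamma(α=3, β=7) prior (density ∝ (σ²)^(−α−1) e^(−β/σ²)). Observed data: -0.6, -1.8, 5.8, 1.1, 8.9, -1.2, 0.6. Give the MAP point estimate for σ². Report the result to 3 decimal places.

σ̂²_MAP = 9.537

Sum of squared deviations about the known mean: SS = (-0.6−4)² + (-1.8−4)² + (5.8−4)² + (1.1−4)² + (8.9−4)² + (-1.2−4)² + (0.6−4)² = 129.06.
The Normal likelihood contributes (σ²)^(−n/2) exp(−SS/(2σ²)), so the posterior is Inverse-Gamma(α + n/2, β + SS/2) = Inverse-Gamma(6.5, 71.53).
The mode of Inverse-Gamma(a, b) is b/(a+1) = 71.53/7.5 ≈ 9.537.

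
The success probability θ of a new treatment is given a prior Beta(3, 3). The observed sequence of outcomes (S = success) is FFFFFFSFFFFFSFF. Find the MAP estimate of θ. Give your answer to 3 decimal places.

θ̂_MAP = 0.211

Prior: Beta(3, 3).
Data: 2 successes in 15 trials (from the sequence). The binomial likelihood contributes θ^2(1−θ)^13, so the posterior is Beta(3+2, 3+13) = Beta(5, 16).
For Beta(a, b) with a, b > 1 the mode is (a−1)/(a+b−2) = 4/19 ≈ 0.211.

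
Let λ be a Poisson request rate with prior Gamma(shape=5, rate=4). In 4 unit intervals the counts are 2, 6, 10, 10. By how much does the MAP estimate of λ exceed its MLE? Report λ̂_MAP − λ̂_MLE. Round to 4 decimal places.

Σxᵢ = 28. Posterior is Gamma(33, 8); MAP = (33−1)/8 = 32/8 ≈ 4.00000.
MLE = x̄ = 28/4 ≈ 7.00000.
Difference = 32/8 − 28/4 = -3 ≈ -3.0000.

MAP − MLE = -3.0000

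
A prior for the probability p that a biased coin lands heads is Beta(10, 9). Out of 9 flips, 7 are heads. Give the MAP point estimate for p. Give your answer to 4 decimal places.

p̂_MAP = 0.6154

Prior: Beta(10, 9).
Data: 7 successes in 9 trials. The binomial likelihood contributes p^7(1−p)^2, so the posterior is Beta(10+7, 9+2) = Beta(17, 11).
For Beta(a, b) with a, b > 1 the mode is (a−1)/(a+b−2) = 16/26 ≈ 0.6154.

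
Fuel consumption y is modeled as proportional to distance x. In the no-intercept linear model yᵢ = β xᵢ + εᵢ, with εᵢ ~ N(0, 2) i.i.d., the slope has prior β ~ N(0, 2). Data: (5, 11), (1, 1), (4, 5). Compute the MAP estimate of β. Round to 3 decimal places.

β̂_MAP = 1.767

log p(β | y) = −Σ(yᵢ − βxᵢ)²/(2·2) − β²/(2·2) + const.
Setting the derivative to zero: Σxᵢ(yᵢ − βxᵢ)/2 − β/2 = 0, so β = Σxᵢyᵢ / (Σxᵢ² + σ²/τ²).
Σxᵢyᵢ = 5·11 + 1·1 + 4·5 = 76; Σxᵢ² = 42; σ²/τ² = 1.
β̂_MAP = 76 / (42 + 1) = 76/43 ≈ 1.767.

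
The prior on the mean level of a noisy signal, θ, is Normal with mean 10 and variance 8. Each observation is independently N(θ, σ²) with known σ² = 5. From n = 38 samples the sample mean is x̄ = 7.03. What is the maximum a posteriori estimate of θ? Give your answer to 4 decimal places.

θ̂_MAP = 7.0781

n = 38, x̄ = 7.03.
For a Normal prior and Normal likelihood with known variance, the posterior is Normal; its mode equals its mean, the precision-weighted average.
Prior precision 1/σ₀² = 1/8 = 0.125; data precision n/σ² = 38/5 = 7.6.
θ̂ = (0.125·10 + 7.6·7.03) / (0.125 + 7.6) = 54.678/7.725 = 18226/2575 ≈ 7.0781.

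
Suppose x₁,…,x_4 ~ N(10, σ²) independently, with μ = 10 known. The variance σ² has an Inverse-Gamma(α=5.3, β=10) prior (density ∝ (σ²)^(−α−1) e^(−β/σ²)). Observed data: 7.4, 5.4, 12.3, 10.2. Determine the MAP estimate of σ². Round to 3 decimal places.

σ̂²_MAP = 3.208

Sum of squared deviations about the known mean: SS = (7.4−10)² + (5.4−10)² + (12.3−10)² + (10.2−10)² = 33.25.
The Normal likelihood contributes (σ²)^(−n/2) exp(−SS/(2σ²)), so the posterior is Inverse-Gamma(α + n/2, β + SS/2) = Inverse-Gamma(7.3, 26.625).
The mode of Inverse-Gamma(a, b) is b/(a+1) = 26.625/8.3 ≈ 3.208.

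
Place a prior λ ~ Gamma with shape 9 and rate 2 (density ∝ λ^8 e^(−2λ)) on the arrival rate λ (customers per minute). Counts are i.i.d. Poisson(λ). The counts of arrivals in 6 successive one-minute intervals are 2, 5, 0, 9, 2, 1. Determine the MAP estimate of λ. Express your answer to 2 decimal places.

Σxᵢ = 2+5+0+9+2+1 = 19, with n = 6.
Posterior ∝ λ^8e^(−2λ) · λ^19e^(−6λ) = λ^27e^(−8λ), i.e. Gamma(shape=28, rate=8).
The mode of a Gamma(a, b) with a ≥ 1 (shape–rate) is (a−1)/b = 27/8 ≈ 3.38.

λ̂_MAP = 3.38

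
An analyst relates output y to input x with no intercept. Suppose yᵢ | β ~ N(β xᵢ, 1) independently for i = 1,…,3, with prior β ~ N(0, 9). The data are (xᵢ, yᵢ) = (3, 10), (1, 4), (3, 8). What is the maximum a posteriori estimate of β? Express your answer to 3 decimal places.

β̂_MAP = 3.035

log p(β | y) = −Σ(yᵢ − βxᵢ)²/(2·1) − β²/(2·9) + const.
Setting the derivative to zero: Σxᵢ(yᵢ − βxᵢ)/1 − β/9 = 0, so β = Σxᵢyᵢ / (Σxᵢ² + σ²/τ²).
Σxᵢyᵢ = 3·10 + 1·4 + 3·8 = 58; Σxᵢ² = 19; σ²/τ² = 1/9.
β̂_MAP = 58 / (19 + 1/9) = 58/(172/9) = 261/86 ≈ 3.035.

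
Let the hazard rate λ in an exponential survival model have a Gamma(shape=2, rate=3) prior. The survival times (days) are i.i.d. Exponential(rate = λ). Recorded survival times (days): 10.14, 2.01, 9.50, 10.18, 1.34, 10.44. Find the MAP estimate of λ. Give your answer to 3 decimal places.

The Exponential(rate=λ) likelihood is ∝ λ^n e^(−λΣtᵢ). Here n = 6 and Σtᵢ = 10.14 + 2.01 + 9.50 + 10.18 + 1.34 + 10.44 = 43.61.
Posterior ∝ λe^(−3λ) · λ^6e^(−43.61λ) = λ^7e^(−46.61λ), i.e. Gamma(8, 46.61).
Mode = (a−1)/b = 7/46.61 ≈ 0.150.

λ̂_MAP = 0.150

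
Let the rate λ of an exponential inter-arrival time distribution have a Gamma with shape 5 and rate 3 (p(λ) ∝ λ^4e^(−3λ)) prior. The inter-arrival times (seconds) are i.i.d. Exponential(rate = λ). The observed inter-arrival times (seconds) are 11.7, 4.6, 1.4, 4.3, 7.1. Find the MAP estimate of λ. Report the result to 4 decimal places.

The Exponential(rate=λ) likelihood is ∝ λ^n e^(−λΣtᵢ). Here n = 5 and Σtᵢ = 11.7 + 4.6 + 1.4 + 4.3 + 7.1 = 29.1.
Posterior ∝ λ^4e^(−3λ) · λ^5e^(−29.1λ) = λ^9e^(−32.1λ), i.e. Gamma(10, 32.1).
Mode = (a−1)/b = 9/32.1 ≈ 0.2804.

λ̂_MAP = 0.2804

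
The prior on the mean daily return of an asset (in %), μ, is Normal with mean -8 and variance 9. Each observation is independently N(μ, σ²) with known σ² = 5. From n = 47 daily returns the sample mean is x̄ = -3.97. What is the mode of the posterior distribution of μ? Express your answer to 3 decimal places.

n = 47, x̄ = -3.97.
For a Normal prior and Normal likelihood with known variance, the posterior is Normal; its mode equals its mean, the precision-weighted average.
Prior precision 1/σ₀² = 1/9; data precision n/σ² = 47/5 = 9.4.
μ̂ = ((1/9)·(-8) + 9.4·(-3.97)) / (1/9 + 9.4) = (-171931/4500)/(428/45) = -171931/42800 ≈ -4.017.

μ̂_MAP = -4.017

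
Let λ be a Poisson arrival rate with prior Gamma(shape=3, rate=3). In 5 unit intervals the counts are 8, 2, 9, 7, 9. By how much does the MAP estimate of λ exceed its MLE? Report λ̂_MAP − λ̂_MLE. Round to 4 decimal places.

MAP − MLE = -2.3750

Σxᵢ = 35. Posterior is Gamma(38, 8); MAP = (38−1)/8 = 37/8 ≈ 4.62500.
MLE = x̄ = 35/5 ≈ 7.00000.
Difference = 37/8 − 35/5 = -19/8 ≈ -2.3750.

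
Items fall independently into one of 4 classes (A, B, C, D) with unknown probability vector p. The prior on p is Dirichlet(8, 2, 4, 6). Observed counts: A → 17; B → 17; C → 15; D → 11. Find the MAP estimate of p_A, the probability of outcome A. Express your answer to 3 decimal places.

MAP estimate of p_A = 0.316

The posterior is Dirichlet(αᵢ + nᵢ) = Dirichlet(25, 19, 19, 17).
For a Dirichlet(a₁,…,a_K) with all aᵢ > 1, the mode has j-th component (aⱼ − 1)/(Σaᵢ − K).
Here Σaᵢ = 80 and K = 4, so p_A = (25 − 1)/(80 − 4) = 24/76 ≈ 0.316.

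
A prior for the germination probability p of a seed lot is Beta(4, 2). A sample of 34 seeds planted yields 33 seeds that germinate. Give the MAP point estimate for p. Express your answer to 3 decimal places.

Prior: Beta(4, 2).
Data: 33 successes in 34 trials. The binomial likelihood contributes p^33(1−p)^1, so the posterior is Beta(4+33, 2+1) = Beta(37, 3).
For Beta(a, b) with a, b > 1 the mode is (a−1)/(a+b−2) = 36/38 ≈ 0.947.

p̂_MAP = 0.947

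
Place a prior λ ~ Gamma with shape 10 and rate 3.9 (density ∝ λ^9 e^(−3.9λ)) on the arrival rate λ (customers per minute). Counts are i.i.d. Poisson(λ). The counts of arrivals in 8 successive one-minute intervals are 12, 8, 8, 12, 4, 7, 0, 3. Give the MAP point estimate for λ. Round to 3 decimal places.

λ̂_MAP = 5.294

Σxᵢ = 12+8+8+12+4+7+0+3 = 54, with n = 8.
Posterior ∝ λ^9e^(−3.9λ) · λ^54e^(−8λ) = λ^63e^(−11.9λ), i.e. Gamma(shape=64, rate=11.9).
The mode of a Gamma(a, b) with a ≥ 1 (shape–rate) is (a−1)/b = 63/11.9 ≈ 5.294.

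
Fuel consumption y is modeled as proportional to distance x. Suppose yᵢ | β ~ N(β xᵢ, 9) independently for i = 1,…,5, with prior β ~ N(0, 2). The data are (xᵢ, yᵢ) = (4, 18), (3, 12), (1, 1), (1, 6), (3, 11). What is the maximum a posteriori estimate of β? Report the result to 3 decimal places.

log p(β | y) = −Σ(yᵢ − βxᵢ)²/(2·9) − β²/(2·2) + const.
Setting the derivative to zero: Σxᵢ(yᵢ − βxᵢ)/9 − β/2 = 0, so β = Σxᵢyᵢ / (Σxᵢ² + σ²/τ²).
Σxᵢyᵢ = 4·18 + 3·12 + 1·1 + 1·6 + 3·11 = 148; Σxᵢ² = 36; σ²/τ² = 4.5.
β̂_MAP = 148 / (36 + 4.5) = 148/40.5 ≈ 3.654.

β̂_MAP = 3.654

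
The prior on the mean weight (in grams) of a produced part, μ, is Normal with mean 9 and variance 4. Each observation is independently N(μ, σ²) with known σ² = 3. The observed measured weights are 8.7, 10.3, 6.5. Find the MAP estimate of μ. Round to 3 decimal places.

μ̂_MAP = 8.600

n = 3; x̄ = (8.7 + 10.3 + 6.5)/3 = 25.5/3 = 8.5.
For a Normal prior and Normal likelihood with known variance, the posterior is Normal; its mode equals its mean, the precision-weighted average.
Prior precision 1/σ₀² = 1/4 = 0.25; data precision n/σ² = 3/3 = 1.
μ̂ = (0.25·9 + 1·8.5) / (0.25 + 1) = 10.75/1.25 = 8.600.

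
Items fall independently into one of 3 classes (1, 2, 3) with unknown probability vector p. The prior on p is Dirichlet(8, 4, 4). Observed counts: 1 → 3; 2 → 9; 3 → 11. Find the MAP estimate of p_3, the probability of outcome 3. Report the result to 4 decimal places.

The posterior is Dirichlet(αᵢ + nᵢ) = Dirichlet(11, 13, 15).
For a Dirichlet(a₁,…,a_K) with all aᵢ > 1, the mode has j-th component (aⱼ − 1)/(Σaᵢ − K).
Here Σaᵢ = 39 and K = 3, so p_3 = (15 − 1)/(39 − 3) = 14/36 ≈ 0.3889.

MAP estimate: 0.3889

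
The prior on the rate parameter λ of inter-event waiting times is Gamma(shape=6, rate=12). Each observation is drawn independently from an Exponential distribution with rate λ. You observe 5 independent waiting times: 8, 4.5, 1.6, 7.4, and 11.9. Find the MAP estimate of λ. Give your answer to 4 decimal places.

The Exponential(rate=λ) likelihood is ∝ λ^n e^(−λΣtᵢ). Here n = 5 and Σtᵢ = 8 + 4.5 + 1.6 + 7.4 + 11.9 = 33.4.
Posterior ∝ λ^5e^(−12λ) · λ^5e^(−33.4λ) = λ^10e^(−45.4λ), i.e. Gamma(11, 45.4).
Mode = (a−1)/b = 10/45.4 ≈ 0.2203.

λ̂_MAP = 0.2203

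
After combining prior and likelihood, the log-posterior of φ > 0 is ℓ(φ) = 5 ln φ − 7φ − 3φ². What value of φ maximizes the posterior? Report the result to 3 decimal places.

ℓ'(φ) = 5/φ − 7 − 6φ. Setting this to zero and multiplying by φ: 6φ² + 7φ − 5 = 0.
φ = (−7 + √(7² + 4·6·5)) / (2·6) = (−7 + √169) / 12 = (−7 + 13)/12 = 1/2.
ℓ''(φ) = −5/φ² − 6 < 0, confirming a maximum.

φ̂_MAP = 0.500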